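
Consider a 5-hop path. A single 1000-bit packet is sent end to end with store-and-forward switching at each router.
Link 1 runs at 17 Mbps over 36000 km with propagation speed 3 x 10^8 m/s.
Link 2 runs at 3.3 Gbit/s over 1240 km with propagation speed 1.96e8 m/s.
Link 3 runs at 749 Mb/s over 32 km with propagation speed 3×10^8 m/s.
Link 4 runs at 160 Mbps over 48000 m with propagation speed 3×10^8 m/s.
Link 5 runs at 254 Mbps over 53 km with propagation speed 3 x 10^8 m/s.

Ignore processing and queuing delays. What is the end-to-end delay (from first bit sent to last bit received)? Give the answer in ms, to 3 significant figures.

127 ms

Transmission delays (L/R per hop): 0.0588235, 0.00030303, 0.00133511, 0.00625, 0.00393701 ms; sum = 0.0706487 ms.
Propagation delays (d/s per hop): 120, 6.32653, 0.106667, 0.16, 0.176667 ms; sum = 126.77 ms.
End-to-end = 127 ms.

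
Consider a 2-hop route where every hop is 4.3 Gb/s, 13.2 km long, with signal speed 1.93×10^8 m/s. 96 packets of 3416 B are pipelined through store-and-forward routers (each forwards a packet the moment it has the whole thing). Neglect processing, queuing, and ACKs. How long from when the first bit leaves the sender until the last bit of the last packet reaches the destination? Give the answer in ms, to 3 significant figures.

0.753 ms

Per-hop transmission t_tx = L/R = 27328/4300000000 = 0.00635535 ms.
Per-hop propagation t_prop = 13200/193000000 = 0.0683938 ms.
Pipeline fill: first packet needs 2·t_tx to clear all hops; remaining 95 packets each add one t_tx.
Total = (2+96-1)·t_tx + 2·t_prop = 97·0.00635535 + 2·0.0683938 = 0.753 ms.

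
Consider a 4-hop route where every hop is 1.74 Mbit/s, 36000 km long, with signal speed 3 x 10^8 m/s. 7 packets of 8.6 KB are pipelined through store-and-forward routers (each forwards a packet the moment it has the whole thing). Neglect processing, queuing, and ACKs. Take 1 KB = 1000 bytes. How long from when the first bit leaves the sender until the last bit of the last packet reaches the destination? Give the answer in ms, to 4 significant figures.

Per-hop transmission t_tx = L/R = 68800/1740000 = 39.5402 ms.
Per-hop propagation t_prop = 36000000/300000000 = 120 ms.
Pipeline fill: first packet needs 4·t_tx to clear all hops; remaining 6 packets each add one t_tx.
Total = (4+7-1)·t_tx + 4·t_prop = 10·39.5402 + 4·120 = 875.4 ms.

875.4 ms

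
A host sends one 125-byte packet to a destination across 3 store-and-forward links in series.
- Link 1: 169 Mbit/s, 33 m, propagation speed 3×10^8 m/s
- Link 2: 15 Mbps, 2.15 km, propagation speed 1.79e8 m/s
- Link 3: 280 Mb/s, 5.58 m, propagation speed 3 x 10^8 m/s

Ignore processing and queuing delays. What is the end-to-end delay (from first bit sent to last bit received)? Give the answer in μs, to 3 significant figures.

L = 125 × 8 = 1000 bits.
Transmission delays (L/R per hop): 5.91716, 66.6667, 3.57143 μs; sum = 76.1553 μs.
Propagation delays (d/s per hop): 0.11, 12.0112, 0.0186 μs; sum = 12.1398 μs.
End-to-end = 88.3 μs.

88.3 μs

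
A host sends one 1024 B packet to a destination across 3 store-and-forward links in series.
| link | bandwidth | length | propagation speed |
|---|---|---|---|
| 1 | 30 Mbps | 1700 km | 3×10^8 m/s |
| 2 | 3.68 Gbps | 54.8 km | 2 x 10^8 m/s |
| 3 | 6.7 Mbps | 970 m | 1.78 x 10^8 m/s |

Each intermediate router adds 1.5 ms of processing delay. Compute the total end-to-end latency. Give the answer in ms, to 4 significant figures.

10.44 ms

L = 1024 × 8 = 8192 bits.
Transmission delays (L/R per hop): 0.273067, 0.00222609, 1.22269 ms; sum = 1.49798 ms.
Propagation delays (d/s per hop): 5.66667, 0.274, 0.00544944 ms; sum = 5.94612 ms.
Processing at 2 router(s): 2 × 1.5 ms = 3 ms.
End-to-end = 10.44 ms.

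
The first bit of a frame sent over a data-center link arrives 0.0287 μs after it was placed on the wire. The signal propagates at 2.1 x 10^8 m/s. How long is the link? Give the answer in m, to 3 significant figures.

d = s × t_prop = 210000000 × 2.87e-08 = 6.03 m.

6.03 m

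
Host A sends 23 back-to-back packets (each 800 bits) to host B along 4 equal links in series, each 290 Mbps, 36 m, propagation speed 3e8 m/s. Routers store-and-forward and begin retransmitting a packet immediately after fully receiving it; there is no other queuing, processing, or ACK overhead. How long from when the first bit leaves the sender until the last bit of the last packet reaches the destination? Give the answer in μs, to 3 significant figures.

72.2 μs

Per-hop transmission t_tx = L/R = 800/290000000 = 2.75862 μs.
Per-hop propagation t_prop = 36/300000000 = 0.12 μs.
Pipeline fill: first packet needs 4·t_tx to clear all hops; remaining 22 packets each add one t_tx.
Total = (4+23-1)·t_tx + 4·t_prop = 26·2.75862 + 4·0.12 = 72.2 μs.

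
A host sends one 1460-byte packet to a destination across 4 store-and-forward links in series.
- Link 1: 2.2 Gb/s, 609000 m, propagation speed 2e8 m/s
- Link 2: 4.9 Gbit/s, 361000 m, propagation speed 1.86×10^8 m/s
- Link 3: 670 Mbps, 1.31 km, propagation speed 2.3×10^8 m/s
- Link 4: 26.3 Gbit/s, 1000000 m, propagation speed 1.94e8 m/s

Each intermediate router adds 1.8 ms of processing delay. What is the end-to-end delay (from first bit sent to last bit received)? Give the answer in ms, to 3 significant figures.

L = 1460 × 8 = 11680 bits.
Transmission delays (L/R per hop): 0.00530909, 0.00238367, 0.0174328, 0.000444106 ms; sum = 0.0255697 ms.
Propagation delays (d/s per hop): 3.045, 1.94086, 0.00569565, 5.15464 ms; sum = 10.1462 ms.
Processing at 3 router(s): 3 × 1.8 ms = 5.4 ms.
End-to-end = 15.6 ms.

15.6 ms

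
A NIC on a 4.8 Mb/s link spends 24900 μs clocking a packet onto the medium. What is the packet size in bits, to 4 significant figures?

L = R × t_tx = 4800000 b/s × 0.0249 s = 119520 bits.

119500 bits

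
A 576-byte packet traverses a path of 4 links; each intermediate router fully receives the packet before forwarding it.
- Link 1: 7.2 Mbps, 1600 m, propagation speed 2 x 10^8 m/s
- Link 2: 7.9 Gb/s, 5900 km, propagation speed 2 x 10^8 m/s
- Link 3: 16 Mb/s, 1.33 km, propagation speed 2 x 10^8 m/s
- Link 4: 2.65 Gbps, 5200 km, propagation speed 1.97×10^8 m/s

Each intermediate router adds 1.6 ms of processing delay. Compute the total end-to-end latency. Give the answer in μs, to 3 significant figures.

L = 576 × 8 = 4608 bits.
Transmission delays (L/R per hop): 640, 0.583291, 288, 1.73887 μs; sum = 930.322 μs.
Propagation delays (d/s per hop): 8, 29500, 6.65, 26395.9 μs; sum = 55910.6 μs.
Processing at 3 router(s): 3 × 1.6 ms = 4800 μs.
End-to-end = 61600 μs.

61600 μs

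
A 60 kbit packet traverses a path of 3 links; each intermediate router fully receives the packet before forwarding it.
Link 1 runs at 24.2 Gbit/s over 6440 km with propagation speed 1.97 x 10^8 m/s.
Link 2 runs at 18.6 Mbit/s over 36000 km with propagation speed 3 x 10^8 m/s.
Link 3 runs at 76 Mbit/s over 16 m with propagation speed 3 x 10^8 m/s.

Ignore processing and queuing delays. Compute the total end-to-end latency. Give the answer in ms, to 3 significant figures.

L = 60000 bits.
Transmission delays (L/R per hop): 0.00247934, 3.22581, 0.789474 ms; sum = 4.01776 ms.
Propagation delays (d/s per hop): 32.6904, 120, 5.33333e-05 ms; sum = 152.69 ms.
End-to-end = 157 ms.

157 ms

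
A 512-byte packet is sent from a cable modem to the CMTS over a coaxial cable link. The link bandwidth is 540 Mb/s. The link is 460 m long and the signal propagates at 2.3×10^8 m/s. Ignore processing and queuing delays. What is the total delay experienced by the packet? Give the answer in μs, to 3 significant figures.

9.59 μs

L = 512 × 8 = 4096 bits.
Transmission delay = L/R = 4096 / 540000000 = 7.58519 μs.
Propagation delay = d/s = 460 m / 2.3e+08 m/s = 2 μs.
Total = 9.59 μs.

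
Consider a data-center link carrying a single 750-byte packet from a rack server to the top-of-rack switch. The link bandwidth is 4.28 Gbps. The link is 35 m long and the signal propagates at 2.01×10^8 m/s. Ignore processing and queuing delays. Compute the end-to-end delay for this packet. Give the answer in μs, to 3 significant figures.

L = 750 × 8 = 6000 bits.
Transmission delay = L/R = 6000 / 4.28e+09 = 1.40187 μs.
Propagation delay = d/s = 35 m / 2.01e+08 m/s = 0.174129 μs.
Total = 1.58 μs.

1.58 μs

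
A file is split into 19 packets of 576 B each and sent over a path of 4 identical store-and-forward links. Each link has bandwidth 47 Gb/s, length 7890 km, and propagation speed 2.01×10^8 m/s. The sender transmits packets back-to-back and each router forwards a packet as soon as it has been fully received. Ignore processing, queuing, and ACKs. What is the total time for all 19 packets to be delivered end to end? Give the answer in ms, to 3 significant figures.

157 ms

Per-hop transmission t_tx = L/R = 4608/47000000000 = 9.80426e-05 ms.
Per-hop propagation t_prop = 7890000/2.01e+08 = 39.2537 ms.
Pipeline fill: first packet needs 4·t_tx to clear all hops; remaining 18 packets each add one t_tx.
Total = (4+19-1)·t_tx + 4·t_prop = 22·9.80426e-05 + 4·39.2537 = 157 ms.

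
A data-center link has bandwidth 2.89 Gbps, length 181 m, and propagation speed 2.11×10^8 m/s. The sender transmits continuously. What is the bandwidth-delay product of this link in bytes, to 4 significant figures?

309.9 bytes

Propagation delay = 181 / 211000000 = 8.5782e-07 s.
BDP = R × t_prop = 2890000000 × 8.5782e-07 = 2479.1 bits.
In bytes: 2479.1/8 = 309.9 bytes.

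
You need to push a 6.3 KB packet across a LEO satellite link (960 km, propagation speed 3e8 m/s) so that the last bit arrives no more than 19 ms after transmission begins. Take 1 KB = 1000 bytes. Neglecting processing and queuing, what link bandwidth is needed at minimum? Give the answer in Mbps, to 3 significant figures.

L = 50400 bits.
Propagation delay = 960000 / 300000000 = 3.2 ms.
Transmission budget = 19 − 3.2 = 15.8 ms.
R ≥ L / t_tx = 50400 bits / 0.0158 s = 3.19 Mbps.

3.19 Mbps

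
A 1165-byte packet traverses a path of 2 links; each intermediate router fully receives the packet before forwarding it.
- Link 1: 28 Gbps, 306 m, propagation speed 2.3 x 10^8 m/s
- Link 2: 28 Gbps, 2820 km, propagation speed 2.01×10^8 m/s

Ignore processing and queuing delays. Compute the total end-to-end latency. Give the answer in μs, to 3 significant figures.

14000 μs

L = 1165 × 8 = 9320 bits.
Transmission delay per hop = L/R = 9320/28000000000 = 0.332857 μs; 2 hops → 0.665714 μs.
Propagation delays (d/s per hop): 1.33043, 14029.9 μs; sum = 14031.2 μs.
End-to-end = 14000 μs.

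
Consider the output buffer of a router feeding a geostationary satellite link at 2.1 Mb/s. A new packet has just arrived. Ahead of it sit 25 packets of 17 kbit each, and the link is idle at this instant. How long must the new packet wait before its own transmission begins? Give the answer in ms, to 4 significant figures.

202.4 ms

Each queued packet: L/R = 17000/2100000 = 8.09524 ms.
25 queued → 202.381 ms.
Queuing delay = 202.4 ms.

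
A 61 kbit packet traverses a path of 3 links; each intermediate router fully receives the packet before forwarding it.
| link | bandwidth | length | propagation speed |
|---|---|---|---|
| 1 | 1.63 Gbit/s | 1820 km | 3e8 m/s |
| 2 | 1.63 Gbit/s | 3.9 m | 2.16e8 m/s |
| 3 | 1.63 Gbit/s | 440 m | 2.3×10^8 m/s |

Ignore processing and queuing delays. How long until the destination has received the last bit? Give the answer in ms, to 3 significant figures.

6.18 ms

L = 61000 bits.
Transmission delay per hop = L/R = 61000/1630000000 = 0.0374233 ms; 3 hops → 0.11227 ms.
Propagation delays (d/s per hop): 6.06667, 1.80556e-05, 0.00191304 ms; sum = 6.0686 ms.
End-to-end = 6.18 ms.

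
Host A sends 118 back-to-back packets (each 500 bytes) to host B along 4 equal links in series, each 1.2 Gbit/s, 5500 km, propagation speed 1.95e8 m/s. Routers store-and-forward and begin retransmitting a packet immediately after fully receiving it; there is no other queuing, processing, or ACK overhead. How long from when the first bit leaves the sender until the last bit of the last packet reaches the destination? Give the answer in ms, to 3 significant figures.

113 ms

Per-hop transmission t_tx = L/R = 4000/1200000000 = 0.00333333 ms.
Per-hop propagation t_prop = 5500000/195000000 = 28.2051 ms.
Pipeline fill: first packet needs 4·t_tx to clear all hops; remaining 117 packets each add one t_tx.
Total = (4+118-1)·t_tx + 4·t_prop = 121·0.00333333 + 4·28.2051 = 113 ms.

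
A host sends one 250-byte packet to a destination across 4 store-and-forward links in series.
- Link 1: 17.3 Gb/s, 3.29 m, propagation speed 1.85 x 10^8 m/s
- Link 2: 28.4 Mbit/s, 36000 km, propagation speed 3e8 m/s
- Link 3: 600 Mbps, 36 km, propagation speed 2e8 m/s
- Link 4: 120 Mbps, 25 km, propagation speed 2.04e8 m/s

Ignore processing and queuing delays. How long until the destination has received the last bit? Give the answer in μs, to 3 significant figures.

L = 250 × 8 = 2000 bits.
Transmission delays (L/R per hop): 0.115607, 70.4225, 3.33333, 16.6667 μs; sum = 90.5381 μs.
Propagation delays (d/s per hop): 0.0177838, 120000, 180, 122.549 μs; sum = 120303 μs.
End-to-end = 120000 μs.

120000 μs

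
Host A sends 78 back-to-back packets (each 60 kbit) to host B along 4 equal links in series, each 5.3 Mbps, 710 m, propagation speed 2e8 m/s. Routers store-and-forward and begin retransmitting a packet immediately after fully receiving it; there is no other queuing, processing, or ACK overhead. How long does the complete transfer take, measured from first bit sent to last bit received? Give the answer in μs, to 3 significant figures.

Per-hop transmission t_tx = L/R = 60000/5300000 = 11320.8 μs.
Per-hop propagation t_prop = 710/200000000 = 3.55 μs.
Pipeline fill: first packet needs 4·t_tx to clear all hops; remaining 77 packets each add one t_tx.
Total = (4+78-1)·t_tx + 4·t_prop = 81·11320.8 + 4·3.55 = 917000 μs.

917000 μs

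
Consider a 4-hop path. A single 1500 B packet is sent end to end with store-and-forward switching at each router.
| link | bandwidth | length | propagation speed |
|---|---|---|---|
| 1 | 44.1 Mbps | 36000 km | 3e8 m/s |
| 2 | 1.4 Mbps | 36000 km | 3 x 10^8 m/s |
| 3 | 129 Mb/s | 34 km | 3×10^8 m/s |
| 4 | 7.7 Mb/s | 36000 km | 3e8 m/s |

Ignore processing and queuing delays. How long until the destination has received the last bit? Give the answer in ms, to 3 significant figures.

371 ms

L = 1500 × 8 = 12000 bits.
Transmission delays (L/R per hop): 0.272109, 8.57143, 0.0930233, 1.55844 ms; sum = 10.495 ms.
Propagation delays (d/s per hop): 120, 120, 0.113333, 120 ms; sum = 360.113 ms.
End-to-end = 371 ms.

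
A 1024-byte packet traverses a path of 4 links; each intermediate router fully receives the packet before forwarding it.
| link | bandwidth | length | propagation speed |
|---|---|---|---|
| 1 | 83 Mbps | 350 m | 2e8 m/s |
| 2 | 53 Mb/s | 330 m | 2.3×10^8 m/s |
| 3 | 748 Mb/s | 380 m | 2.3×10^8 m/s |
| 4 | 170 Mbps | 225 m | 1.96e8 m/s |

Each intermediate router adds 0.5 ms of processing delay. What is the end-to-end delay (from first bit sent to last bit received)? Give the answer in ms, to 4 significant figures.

1.818 ms

L = 1024 × 8 = 8192 bits.
Transmission delays (L/R per hop): 0.0986988, 0.154566, 0.0109519, 0.0481882 ms; sum = 0.312405 ms.
Propagation delays (d/s per hop): 0.00175, 0.00143478, 0.00165217, 0.00114796 ms; sum = 0.00598492 ms.
Processing at 3 router(s): 3 × 0.5 ms = 1.5 ms.
End-to-end = 1.818 ms.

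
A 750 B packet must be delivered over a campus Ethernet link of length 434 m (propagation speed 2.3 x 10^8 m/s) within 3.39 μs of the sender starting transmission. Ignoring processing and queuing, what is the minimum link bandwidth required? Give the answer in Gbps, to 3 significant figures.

3.99 Gbps

L = 6000 bits.
Propagation delay = 434 / 2.3e+08 = 1.88696 μs.
Transmission budget = 3.39 − 1.88696 = 1.50304 μs.
R ≥ L / t_tx = 6000 bits / 1.50304e-06 s = 3.99 Gbps.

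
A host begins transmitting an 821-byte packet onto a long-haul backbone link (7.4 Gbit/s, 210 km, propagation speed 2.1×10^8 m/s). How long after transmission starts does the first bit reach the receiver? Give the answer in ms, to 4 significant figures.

First bit experiences only propagation delay: d/s = 210000/210000000 = 1.000 ms.

1.000 ms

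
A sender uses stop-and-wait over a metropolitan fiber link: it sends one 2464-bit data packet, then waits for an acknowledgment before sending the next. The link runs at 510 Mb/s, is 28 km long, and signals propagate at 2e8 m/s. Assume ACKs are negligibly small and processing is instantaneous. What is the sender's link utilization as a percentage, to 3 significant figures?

1.70 %

t_tx = L/R = 2464/510000000 = 4.83137e-06 s.
t_prop = 28000/200000000 = 0.00014 s; RTT = 0.00028 s.
Cycle = t_tx + RTT = 0.000284831 s.
Utilization = t_tx / cycle = 4.83137e-06/0.000284831 = 1.70 %.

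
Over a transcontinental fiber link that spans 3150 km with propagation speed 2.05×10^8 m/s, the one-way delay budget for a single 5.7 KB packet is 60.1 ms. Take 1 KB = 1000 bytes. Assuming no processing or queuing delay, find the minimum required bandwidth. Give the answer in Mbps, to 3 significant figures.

L = 45600 bits.
Propagation delay = 3150000 / 2.05e+08 = 15.3659 ms.
Transmission budget = 60.1 − 15.3659 = 44.7341 ms.
R ≥ L / t_tx = 45600 bits / 0.0447341 s = 1.02 Mbps.

1.02 Mbps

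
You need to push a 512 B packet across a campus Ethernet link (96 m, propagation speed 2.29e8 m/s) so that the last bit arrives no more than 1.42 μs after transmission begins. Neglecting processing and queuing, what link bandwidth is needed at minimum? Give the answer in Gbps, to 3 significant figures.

L = 4096 bits.
Propagation delay = 96 / 229000000 = 0.419214 μs.
Transmission budget = 1.42 − 0.419214 = 1.00079 μs.
R ≥ L / t_tx = 4096 bits / 1.00079e-06 s = 4.09 Gbps.

4.09 Gbps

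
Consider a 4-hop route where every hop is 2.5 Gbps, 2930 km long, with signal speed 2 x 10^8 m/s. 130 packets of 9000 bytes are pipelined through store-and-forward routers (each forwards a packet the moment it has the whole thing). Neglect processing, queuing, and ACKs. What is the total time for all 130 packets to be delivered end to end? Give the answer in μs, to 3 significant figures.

62400 μs

Per-hop transmission t_tx = L/R = 72000/2500000000 = 28.8 μs.
Per-hop propagation t_prop = 2930000/200000000 = 14650 μs.
Pipeline fill: first packet needs 4·t_tx to clear all hops; remaining 129 packets each add one t_tx.
Total = (4+130-1)·t_tx + 4·t_prop = 133·28.8 + 4·14650 = 62400 μs.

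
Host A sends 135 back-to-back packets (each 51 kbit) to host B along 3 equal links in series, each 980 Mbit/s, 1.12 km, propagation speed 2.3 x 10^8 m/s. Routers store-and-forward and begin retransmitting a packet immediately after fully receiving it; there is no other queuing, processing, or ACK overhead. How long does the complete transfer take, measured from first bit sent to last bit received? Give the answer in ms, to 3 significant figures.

Per-hop transmission t_tx = L/R = 51000/980000000 = 0.0520408 ms.
Per-hop propagation t_prop = 1120/2.3e+08 = 0.00486957 ms.
Pipeline fill: first packet needs 3·t_tx to clear all hops; remaining 134 packets each add one t_tx.
Total = (3+135-1)·t_tx + 3·t_prop = 137·0.0520408 + 3·0.00486957 = 7.14 ms.

7.14 ms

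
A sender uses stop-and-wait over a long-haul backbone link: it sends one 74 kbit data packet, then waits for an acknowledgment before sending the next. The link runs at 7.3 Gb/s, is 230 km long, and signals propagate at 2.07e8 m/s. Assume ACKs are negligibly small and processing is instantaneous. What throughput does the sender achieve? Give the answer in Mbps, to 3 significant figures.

33.1 Mbps

t_tx = L/R = 74000/7300000000 = 1.0137e-05 s.
t_prop = 230000/2.07e+08 = 0.00111111 s; RTT = 0.00222222 s.
Cycle = t_tx + RTT = 0.00223236 s.
Throughput = L / cycle = 74000 / 0.00223236 = 33.1 Mbps.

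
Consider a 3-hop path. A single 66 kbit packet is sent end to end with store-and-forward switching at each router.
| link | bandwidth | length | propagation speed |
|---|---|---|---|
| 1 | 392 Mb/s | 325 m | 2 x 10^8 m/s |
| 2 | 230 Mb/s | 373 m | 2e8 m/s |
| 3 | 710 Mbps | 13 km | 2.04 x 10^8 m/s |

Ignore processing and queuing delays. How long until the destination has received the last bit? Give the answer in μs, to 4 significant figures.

615.5 μs

L = 66000 bits.
Transmission delays (L/R per hop): 168.367, 286.957, 92.9577 μs; sum = 548.282 μs.
Propagation delays (d/s per hop): 1.625, 1.865, 63.7255 μs; sum = 67.2155 μs.
End-to-end = 615.5 μs.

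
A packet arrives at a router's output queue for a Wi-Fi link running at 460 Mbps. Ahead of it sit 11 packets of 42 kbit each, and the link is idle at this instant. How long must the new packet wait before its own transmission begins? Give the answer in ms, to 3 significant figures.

Each queued packet: L/R = 42000/460000000 = 0.0913043 ms.
11 queued → 1.00435 ms.
Queuing delay = 1.00 ms.

1.00 ms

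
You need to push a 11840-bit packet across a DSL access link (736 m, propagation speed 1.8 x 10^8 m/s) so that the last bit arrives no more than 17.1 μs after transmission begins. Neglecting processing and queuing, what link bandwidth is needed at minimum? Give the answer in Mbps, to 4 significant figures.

Propagation delay = 736 / 180000000 = 4.08889 μs.
Transmission budget = 17.1 − 4.08889 = 13.0111 μs.
R ≥ L / t_tx = 11840 bits / 1.30111e-05 s = 910.0 Mbps.

910.0 Mbps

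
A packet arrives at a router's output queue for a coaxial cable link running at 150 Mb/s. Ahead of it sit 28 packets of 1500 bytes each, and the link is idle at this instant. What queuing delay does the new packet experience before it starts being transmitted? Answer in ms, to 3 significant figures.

2.24 ms

Each queued packet: L/R = 12000/150000000 = 0.08 ms.
28 queued → 2.24 ms.
Queuing delay = 2.24 ms.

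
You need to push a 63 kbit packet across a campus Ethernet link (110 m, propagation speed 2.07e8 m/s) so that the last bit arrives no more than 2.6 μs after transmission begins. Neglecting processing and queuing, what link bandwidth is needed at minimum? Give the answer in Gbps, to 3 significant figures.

30.5 Gbps

Propagation delay = 110 / 2.07e+08 = 0.531401 μs.
Transmission budget = 2.6 − 0.531401 = 2.0686 μs.
R ≥ L / t_tx = 63000 bits / 2.0686e-06 s = 30.5 Gbps.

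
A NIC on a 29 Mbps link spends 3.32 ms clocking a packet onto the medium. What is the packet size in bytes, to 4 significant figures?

L = R × t_tx = 29000000 b/s × 0.00332 s = 96280 bits.
In bytes: 96280 / 8 = 12040 bytes.

12040 bytes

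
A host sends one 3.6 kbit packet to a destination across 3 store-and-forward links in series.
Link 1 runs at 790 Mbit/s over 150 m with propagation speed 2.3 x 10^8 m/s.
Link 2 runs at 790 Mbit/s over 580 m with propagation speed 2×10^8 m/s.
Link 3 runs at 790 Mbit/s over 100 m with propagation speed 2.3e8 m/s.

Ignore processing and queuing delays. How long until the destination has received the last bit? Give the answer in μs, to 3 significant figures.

17.7 μs

L = 3600 bits.
Transmission delay per hop = L/R = 3600/790000000 = 4.55696 μs; 3 hops → 13.6709 μs.
Propagation delays (d/s per hop): 0.652174, 2.9, 0.434783 μs; sum = 3.98696 μs.
End-to-end = 17.7 μs.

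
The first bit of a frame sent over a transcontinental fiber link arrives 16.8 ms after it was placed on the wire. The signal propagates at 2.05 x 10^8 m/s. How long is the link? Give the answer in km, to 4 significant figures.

d = s × t_prop = 2.05e+08 × 0.0168 = 3444 km.

3444 km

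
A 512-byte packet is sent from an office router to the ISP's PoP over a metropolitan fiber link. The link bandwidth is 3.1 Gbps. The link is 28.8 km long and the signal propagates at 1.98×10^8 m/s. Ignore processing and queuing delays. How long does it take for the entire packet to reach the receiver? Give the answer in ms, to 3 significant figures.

L = 512 × 8 = 4096 bits.
Transmission delay = L/R = 4096 / 3100000000 = 0.00132129 ms.
Propagation delay = d/s = 28800 m / 198000000 m/s = 0.145455 ms.
Total = 0.147 ms.

0.147 ms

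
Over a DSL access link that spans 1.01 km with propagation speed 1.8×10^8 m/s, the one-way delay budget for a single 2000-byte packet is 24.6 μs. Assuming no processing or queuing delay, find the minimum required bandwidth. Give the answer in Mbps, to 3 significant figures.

843 Mbps

L = 16000 bits.
Propagation delay = 1010 / 180000000 = 5.61111 μs.
Transmission budget = 24.6 − 5.61111 = 18.9889 μs.
R ≥ L / t_tx = 16000 bits / 1.89889e-05 s = 843 Mbps.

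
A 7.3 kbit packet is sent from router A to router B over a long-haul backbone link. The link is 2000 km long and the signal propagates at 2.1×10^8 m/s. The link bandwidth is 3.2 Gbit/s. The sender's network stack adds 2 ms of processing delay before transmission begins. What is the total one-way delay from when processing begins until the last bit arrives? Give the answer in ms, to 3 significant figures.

11.5 ms

L = 7300 bits.
Transmission delay = L/R = 7300 / 3200000000 = 0.00228125 ms.
Propagation delay = d/s = 2000000 m / 210000000 m/s = 9.52381 ms.
Plus processing delay 2 ms = 2 ms.
Total = 11.5 ms.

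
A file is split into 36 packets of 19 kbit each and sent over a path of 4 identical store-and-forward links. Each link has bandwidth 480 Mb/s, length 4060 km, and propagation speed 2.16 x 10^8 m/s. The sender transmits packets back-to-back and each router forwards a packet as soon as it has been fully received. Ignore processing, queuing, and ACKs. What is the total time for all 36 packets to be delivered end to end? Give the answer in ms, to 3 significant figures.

76.7 ms

Per-hop transmission t_tx = L/R = 19000/480000000 = 0.0395833 ms.
Per-hop propagation t_prop = 4060000/216000000 = 18.7963 ms.
Pipeline fill: first packet needs 4·t_tx to clear all hops; remaining 35 packets each add one t_tx.
Total = (4+36-1)·t_tx + 4·t_prop = 39·0.0395833 + 4·18.7963 = 76.7 ms.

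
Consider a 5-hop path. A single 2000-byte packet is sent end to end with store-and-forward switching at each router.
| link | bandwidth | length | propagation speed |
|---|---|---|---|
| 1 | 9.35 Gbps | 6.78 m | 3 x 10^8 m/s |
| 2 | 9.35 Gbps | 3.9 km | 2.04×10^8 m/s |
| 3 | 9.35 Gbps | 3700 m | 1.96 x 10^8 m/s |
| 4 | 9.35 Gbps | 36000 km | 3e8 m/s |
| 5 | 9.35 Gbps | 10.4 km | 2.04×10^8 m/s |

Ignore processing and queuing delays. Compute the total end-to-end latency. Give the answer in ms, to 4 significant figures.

L = 2000 × 8 = 16000 bits.
Transmission delay per hop = L/R = 16000/9350000000 = 0.00171123 ms; 5 hops → 0.00855615 ms.
Propagation delays (d/s per hop): 2.26e-05, 0.0191176, 0.0188776, 120, 0.0509804 ms; sum = 120.089 ms.
End-to-end = 120.1 ms.

120.1 ms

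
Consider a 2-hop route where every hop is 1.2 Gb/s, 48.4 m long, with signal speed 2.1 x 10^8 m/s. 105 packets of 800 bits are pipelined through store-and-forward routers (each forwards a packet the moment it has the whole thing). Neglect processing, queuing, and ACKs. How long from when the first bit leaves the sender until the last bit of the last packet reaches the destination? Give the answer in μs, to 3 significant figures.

71.1 μs

Per-hop transmission t_tx = L/R = 800/1200000000 = 0.666667 μs.
Per-hop propagation t_prop = 48.4/210000000 = 0.230476 μs.
Pipeline fill: first packet needs 2·t_tx to clear all hops; remaining 104 packets each add one t_tx.
Total = (2+105-1)·t_tx + 2·t_prop = 106·0.666667 + 2·0.230476 = 71.1 μs.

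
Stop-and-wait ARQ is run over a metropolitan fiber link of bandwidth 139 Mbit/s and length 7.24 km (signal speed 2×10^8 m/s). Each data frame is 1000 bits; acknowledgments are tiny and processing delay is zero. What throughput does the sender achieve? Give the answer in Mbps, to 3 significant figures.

t_tx = L/R = 1000/139000000 = 7.19424e-06 s.
t_prop = 7240/200000000 = 3.62e-05 s; RTT = 7.24e-05 s.
Cycle = t_tx + RTT = 7.95942e-05 s.
Throughput = L / cycle = 1000 / 7.95942e-05 = 12.6 Mbps.

12.6 Mbps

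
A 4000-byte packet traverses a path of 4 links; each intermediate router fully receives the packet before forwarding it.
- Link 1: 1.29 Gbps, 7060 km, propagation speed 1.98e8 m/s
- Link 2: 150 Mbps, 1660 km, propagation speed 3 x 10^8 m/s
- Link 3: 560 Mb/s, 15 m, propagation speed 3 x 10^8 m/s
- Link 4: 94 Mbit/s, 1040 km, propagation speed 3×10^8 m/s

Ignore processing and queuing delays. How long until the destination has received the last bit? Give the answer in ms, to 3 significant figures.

45.3 ms

L = 4000 × 8 = 32000 bits.
Transmission delays (L/R per hop): 0.0248062, 0.213333, 0.0571429, 0.340426 ms; sum = 0.635708 ms.
Propagation delays (d/s per hop): 35.6566, 5.53333, 5e-05, 3.46667 ms; sum = 44.6566 ms.
End-to-end = 45.3 ms.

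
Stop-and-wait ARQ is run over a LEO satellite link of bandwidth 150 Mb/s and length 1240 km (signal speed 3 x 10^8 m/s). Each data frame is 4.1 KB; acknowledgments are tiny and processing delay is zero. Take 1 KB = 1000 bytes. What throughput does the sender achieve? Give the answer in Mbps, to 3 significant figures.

t_tx = L/R = 32800/150000000 = 0.000218667 s.
t_prop = 1240000/300000000 = 0.00413333 s; RTT = 0.00826667 s.
Cycle = t_tx + RTT = 0.00848533 s.
Throughput = L / cycle = 32800 / 0.00848533 = 3.87 Mbps.

3.87 Mbps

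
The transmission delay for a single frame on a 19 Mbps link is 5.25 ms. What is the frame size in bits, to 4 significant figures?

L = R × t_tx = 19000000 b/s × 0.00525 s = 99750 bits.

99750 bits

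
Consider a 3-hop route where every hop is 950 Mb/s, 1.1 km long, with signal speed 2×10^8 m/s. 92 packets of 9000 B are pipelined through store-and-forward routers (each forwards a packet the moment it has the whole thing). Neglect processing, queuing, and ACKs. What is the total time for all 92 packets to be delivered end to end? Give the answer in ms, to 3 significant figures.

7.14 ms

Per-hop transmission t_tx = L/R = 72000/950000000 = 0.0757895 ms.
Per-hop propagation t_prop = 1100/200000000 = 0.0055 ms.
Pipeline fill: first packet needs 3·t_tx to clear all hops; remaining 91 packets each add one t_tx.
Total = (3+92-1)·t_tx + 3·t_prop = 94·0.0757895 + 3·0.0055 = 7.14 ms.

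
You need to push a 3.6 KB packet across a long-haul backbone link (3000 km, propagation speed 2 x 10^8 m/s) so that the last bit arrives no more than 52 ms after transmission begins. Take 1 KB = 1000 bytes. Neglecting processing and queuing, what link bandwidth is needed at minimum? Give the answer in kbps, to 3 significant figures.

L = 28800 bits.
Propagation delay = 3000000 / 200000000 = 15 ms.
Transmission budget = 52 − 15 = 37 ms.
R ≥ L / t_tx = 28800 bits / 0.037 s = 778 kbps.

778 kbps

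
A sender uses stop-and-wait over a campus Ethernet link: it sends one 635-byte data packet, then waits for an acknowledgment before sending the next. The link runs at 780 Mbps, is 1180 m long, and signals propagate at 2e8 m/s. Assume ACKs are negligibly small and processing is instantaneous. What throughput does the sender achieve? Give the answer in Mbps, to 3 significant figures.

277 Mbps

t_tx = L/R = 5080/780000000 = 6.51282e-06 s.
t_prop = 1180/200000000 = 5.9e-06 s; RTT = 1.18e-05 s.
Cycle = t_tx + RTT = 1.83128e-05 s.
Throughput = L / cycle = 5080 / 1.83128e-05 = 277 Mbps.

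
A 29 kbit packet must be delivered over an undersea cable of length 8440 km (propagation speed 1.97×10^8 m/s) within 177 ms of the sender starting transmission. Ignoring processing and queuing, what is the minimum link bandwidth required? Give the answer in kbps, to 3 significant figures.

Propagation delay = 8440000 / 197000000 = 42.8426 ms.
Transmission budget = 177 − 42.8426 = 134.157 ms.
R ≥ L / t_tx = 29000 bits / 0.134157 s = 216 kbps.

216 kbps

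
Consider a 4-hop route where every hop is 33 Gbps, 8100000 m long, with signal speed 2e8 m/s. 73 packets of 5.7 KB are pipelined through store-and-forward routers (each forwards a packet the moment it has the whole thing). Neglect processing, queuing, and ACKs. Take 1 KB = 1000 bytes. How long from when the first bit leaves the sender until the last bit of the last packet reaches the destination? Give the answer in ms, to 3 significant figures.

162 ms

Per-hop transmission t_tx = L/R = 45600/33000000000 = 0.00138182 ms.
Per-hop propagation t_prop = 8100000/200000000 = 40.5 ms.
Pipeline fill: first packet needs 4·t_tx to clear all hops; remaining 72 packets each add one t_tx.
Total = (4+73-1)·t_tx + 4·t_prop = 76·0.00138182 + 4·40.5 = 162 ms.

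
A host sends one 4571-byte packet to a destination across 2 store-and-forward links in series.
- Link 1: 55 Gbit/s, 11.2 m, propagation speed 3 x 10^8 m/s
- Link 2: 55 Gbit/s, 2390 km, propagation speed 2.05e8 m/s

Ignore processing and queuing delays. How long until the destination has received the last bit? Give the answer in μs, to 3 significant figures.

11700 μs

L = 4571 × 8 = 36568 bits.
Transmission delay per hop = L/R = 36568/55000000000 = 0.664873 μs; 2 hops → 1.32975 μs.
Propagation delays (d/s per hop): 0.0373333, 11658.5 μs; sum = 11658.6 μs.
End-to-end = 11700 μs.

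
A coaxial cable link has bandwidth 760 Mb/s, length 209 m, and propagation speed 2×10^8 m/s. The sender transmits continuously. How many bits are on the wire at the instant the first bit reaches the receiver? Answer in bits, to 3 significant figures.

794 bits

Propagation delay = 209 / 200000000 = 1.045e-06 s.
BDP = R × t_prop = 760000000 × 1.045e-06 = 794.2 bits.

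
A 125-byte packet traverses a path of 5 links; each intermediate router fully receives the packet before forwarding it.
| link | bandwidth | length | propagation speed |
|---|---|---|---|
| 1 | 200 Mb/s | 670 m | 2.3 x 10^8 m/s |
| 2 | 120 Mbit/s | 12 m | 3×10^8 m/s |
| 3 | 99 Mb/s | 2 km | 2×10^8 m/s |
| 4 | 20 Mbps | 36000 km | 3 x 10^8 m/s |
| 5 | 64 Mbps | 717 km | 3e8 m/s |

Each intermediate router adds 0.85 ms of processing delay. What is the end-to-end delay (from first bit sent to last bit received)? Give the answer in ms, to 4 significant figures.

L = 125 × 8 = 1000 bits.
Transmission delays (L/R per hop): 0.005, 0.00833333, 0.010101, 0.05, 0.015625 ms; sum = 0.0890593 ms.
Propagation delays (d/s per hop): 0.00291304, 4e-05, 0.01, 120, 2.39 ms; sum = 122.403 ms.
Processing at 4 router(s): 4 × 0.85 ms = 3.4 ms.
End-to-end = 125.9 ms.

125.9 ms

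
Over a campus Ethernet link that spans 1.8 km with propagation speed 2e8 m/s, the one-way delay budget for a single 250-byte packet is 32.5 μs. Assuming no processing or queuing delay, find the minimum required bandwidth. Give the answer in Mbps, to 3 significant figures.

L = 2000 bits.
Propagation delay = 1800 / 200000000 = 9 μs.
Transmission budget = 32.5 − 9 = 23.5 μs.
R ≥ L / t_tx = 2000 bits / 2.35e-05 s = 85.1 Mbps.

85.1 Mbps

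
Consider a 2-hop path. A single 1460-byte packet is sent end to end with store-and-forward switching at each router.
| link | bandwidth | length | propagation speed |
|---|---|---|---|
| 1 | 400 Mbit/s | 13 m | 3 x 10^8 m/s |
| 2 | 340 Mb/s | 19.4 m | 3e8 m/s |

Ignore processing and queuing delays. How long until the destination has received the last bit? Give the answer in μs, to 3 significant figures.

63.7 μs

L = 1460 × 8 = 11680 bits.
Transmission delays (L/R per hop): 29.2, 34.3529 μs; sum = 63.5529 μs.
Propagation delays (d/s per hop): 0.0433333, 0.0646667 μs; sum = 0.108 μs.
End-to-end = 63.7 μs.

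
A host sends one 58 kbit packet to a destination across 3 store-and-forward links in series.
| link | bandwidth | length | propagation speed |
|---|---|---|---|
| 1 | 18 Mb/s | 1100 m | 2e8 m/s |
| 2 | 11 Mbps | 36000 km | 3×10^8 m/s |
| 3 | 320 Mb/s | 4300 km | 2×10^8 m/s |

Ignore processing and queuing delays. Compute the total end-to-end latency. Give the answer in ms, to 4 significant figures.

150.2 ms

L = 58000 bits.
Transmission delays (L/R per hop): 3.22222, 5.27273, 0.18125 ms; sum = 8.6762 ms.
Propagation delays (d/s per hop): 0.0055, 120, 21.5 ms; sum = 141.506 ms.
End-to-end = 150.2 ms.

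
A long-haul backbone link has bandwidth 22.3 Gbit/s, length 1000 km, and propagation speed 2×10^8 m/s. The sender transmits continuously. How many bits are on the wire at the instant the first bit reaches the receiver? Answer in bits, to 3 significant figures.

Propagation delay = 1000000 / 200000000 = 0.005 s.
BDP = R × t_prop = 22300000000 × 0.005 = 111500000 bits.

112000000 bits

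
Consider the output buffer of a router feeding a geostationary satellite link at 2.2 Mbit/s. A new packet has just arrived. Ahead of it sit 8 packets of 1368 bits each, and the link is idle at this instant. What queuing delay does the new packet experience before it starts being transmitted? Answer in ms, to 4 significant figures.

4.975 ms

Each queued packet: L/R = 1368/2200000 = 0.621818 ms.
8 queued → 4.97455 ms.
Queuing delay = 4.975 ms.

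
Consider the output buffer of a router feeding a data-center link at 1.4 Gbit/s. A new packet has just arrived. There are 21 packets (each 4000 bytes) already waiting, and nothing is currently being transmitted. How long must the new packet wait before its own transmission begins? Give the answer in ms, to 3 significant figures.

Each queued packet: L/R = 32000/1400000000 = 0.0228571 ms.
21 queued → 0.48 ms.
Queuing delay = 0.480 ms.

0.480 ms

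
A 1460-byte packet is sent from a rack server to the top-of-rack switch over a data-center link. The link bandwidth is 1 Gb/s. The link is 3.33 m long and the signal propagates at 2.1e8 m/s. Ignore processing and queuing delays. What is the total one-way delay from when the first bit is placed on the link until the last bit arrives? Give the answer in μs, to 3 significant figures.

L = 1460 × 8 = 11680 bits.
Transmission delay = L/R = 11680 / 1000000000 = 11.68 μs.
Propagation delay = d/s = 3.33 m / 210000000 m/s = 0.0158571 μs.
Total = 11.7 μs.

11.7 μs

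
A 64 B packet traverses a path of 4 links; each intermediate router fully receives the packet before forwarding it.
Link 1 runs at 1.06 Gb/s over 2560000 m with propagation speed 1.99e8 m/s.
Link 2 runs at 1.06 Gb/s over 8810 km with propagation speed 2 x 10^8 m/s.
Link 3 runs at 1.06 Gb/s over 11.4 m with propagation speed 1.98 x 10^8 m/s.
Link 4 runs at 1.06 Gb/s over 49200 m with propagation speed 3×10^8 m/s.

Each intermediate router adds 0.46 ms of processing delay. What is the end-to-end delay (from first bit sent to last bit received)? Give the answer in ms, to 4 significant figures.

L = 64 × 8 = 512 bits.
Transmission delay per hop = L/R = 512/1060000000 = 0.000483019 ms; 4 hops → 0.00193208 ms.
Propagation delays (d/s per hop): 12.8643, 44.05, 5.75758e-05, 0.164 ms; sum = 57.0784 ms.
Processing at 3 router(s): 3 × 0.46 ms = 1.38 ms.
End-to-end = 58.46 ms.

58.46 ms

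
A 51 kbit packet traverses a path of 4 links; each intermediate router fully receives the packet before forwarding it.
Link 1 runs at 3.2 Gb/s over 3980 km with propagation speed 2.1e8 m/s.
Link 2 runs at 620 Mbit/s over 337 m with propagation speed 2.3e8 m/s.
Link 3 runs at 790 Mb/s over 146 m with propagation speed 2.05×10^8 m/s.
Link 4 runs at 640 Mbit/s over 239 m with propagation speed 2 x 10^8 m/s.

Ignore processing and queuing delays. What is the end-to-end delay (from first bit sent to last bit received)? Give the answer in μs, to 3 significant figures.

L = 51000 bits.
Transmission delays (L/R per hop): 15.9375, 82.2581, 64.557, 79.6875 μs; sum = 242.44 μs.
Propagation delays (d/s per hop): 18952.4, 1.46522, 0.712195, 1.195 μs; sum = 18955.8 μs.
End-to-end = 19200 μs.

19200 μs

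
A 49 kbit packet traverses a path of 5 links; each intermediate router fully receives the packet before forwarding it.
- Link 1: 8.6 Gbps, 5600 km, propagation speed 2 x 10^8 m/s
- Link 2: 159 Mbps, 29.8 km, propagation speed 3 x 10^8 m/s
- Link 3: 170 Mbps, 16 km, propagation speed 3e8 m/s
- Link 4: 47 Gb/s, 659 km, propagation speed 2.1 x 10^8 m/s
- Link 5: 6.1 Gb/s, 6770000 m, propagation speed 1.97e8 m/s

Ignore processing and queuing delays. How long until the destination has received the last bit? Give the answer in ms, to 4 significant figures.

L = 49000 bits.
Transmission delays (L/R per hop): 0.00569767, 0.308176, 0.288235, 0.00104255, 0.00803279 ms; sum = 0.611184 ms.
Propagation delays (d/s per hop): 28, 0.0993333, 0.0533333, 3.1381, 34.3655 ms; sum = 65.6562 ms.
End-to-end = 66.27 ms.

66.27 ms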